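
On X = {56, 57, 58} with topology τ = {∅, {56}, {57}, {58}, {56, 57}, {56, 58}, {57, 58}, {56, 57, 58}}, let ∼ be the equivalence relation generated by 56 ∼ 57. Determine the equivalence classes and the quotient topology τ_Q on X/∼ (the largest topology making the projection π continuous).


X/∼ = {[56=57], [58]}; |τ_Q| = 4.

Equivalence classes: [56=57], [58].
Quotient map π: X → X/∼ sends 56 ↦ [56=57], 57 ↦ [56=57], 58 ↦ [58].
For each subset V ⊆ X/∼, compute π^{-1}(V) ⊆ X and check whether π^{-1}(V) ∈ τ. V is open in τ_Q iff π^{-1}(V) ∈ τ.
  V = {}: π^{-1}(V) = ∅ ∈ τ ✓.
  V = {[56=57]}: π^{-1}(V) = {56, 57} ∈ τ ✓.
  V = {[58]}: π^{-1}(V) = {58} ∈ τ ✓.
  V = {[56=57], [58]}: π^{-1}(V) = {56, 57, 58} ∈ τ ✓.
Open sets in the quotient: τ_Q = {{}, {[56=57]}, {[58]}, {[56=57], [58]}} (4 elements).


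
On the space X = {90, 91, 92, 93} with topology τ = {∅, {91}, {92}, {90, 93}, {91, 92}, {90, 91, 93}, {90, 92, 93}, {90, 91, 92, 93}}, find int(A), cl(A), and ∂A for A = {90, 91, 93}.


int(A) = {90, 91, 93}, cl(A) = {90, 91, 93}, ∂A = ∅.

Closed sets in (X, τ) are complements of opens:
  closed(X, τ) = {∅, {91}, {92}, {90, 93}, {91, 92}, {90, 91, 93}, {90, 92, 93}, {90, 91, 92, 93}}.
int(A) = ⋃ {U ∈ τ : U ⊆ A}. Opens contained in A: ∅, {91}, {90, 93}, {90, 91, 93}.
Taking the union of these: int(A) = {90, 91, 93}.
cl(A) = ⋂ {C closed : A ⊆ C}. Closed sets containing A: {90, 91, 93}, {90, 91, 92, 93}.
Intersecting these: cl(A) = {90, 91, 93}.
∂A = cl(A) ∖ int(A) = {90, 91, 93} ∖ {90, 91, 93} = ∅.


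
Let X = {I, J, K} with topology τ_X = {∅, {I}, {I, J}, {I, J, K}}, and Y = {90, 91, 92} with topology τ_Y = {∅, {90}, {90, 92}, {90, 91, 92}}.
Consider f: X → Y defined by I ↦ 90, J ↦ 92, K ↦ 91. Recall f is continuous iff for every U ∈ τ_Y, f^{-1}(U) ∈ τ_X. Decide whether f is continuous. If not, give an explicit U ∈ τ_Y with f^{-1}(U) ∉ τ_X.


f IS continuous.

Compute f^{-1}(U) for each U ∈ τ_Y:
  U = ∅: f^{-1}(U) = ∅ ∈ τ_X ✓.
  U = {90}: f^{-1}(U) = {I} ∈ τ_X ✓.
  U = {90, 92}: f^{-1}(U) = {I, J} ∈ τ_X ✓.
  U = {90, 91, 92}: f^{-1}(U) = {I, J, K} ∈ τ_X ✓.
Every preimage lies in τ_X, so f IS continuous.


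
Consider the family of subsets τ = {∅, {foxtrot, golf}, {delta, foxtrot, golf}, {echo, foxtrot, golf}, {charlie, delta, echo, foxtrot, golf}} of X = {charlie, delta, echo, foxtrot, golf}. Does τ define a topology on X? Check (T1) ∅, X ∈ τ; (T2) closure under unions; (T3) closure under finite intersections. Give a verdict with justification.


τ is NOT a topology on X.

Axiom (T1): ∅ ∈ τ? Yes; X ∈ τ? Yes.
Axiom (T2/T3): check pairwise unions and intersections of members of τ.
Counterexample for (T2): {delta, foxtrot, golf} ∪ {echo, foxtrot, golf} = {delta, echo, foxtrot, golf} ∉ τ. Therefore τ is NOT a topology.


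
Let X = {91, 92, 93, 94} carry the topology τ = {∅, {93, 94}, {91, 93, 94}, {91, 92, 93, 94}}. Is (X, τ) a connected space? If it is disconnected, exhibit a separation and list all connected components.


(X, τ) is connected.

Find clopen sets (U ∈ τ with X ∖ U ∈ τ):
  U = ∅, X ∖ U = {91, 92, 93, 94} — both open, so U is clopen.
  U = {91, 92, 93, 94}, X ∖ U = ∅ — both open, so U is clopen.
Only trivial clopens (∅ and X) exist, so (X, τ) is connected.
Compute connected components by grouping points that agree on all clopens:
  component: {91, 92, 93, 94}


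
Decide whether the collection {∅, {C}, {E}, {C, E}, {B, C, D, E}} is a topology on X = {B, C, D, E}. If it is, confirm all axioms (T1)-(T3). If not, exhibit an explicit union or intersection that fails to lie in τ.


τ IS a topology on X.

Axiom (T1): ∅ ∈ τ? Yes; X ∈ τ? Yes.
Axiom (T2/T3): check pairwise unions and intersections of members of τ.
All pairwise intersections and unions checked — each lies in τ. Therefore τ satisfies (T1), (T2), (T3): it IS a topology on X.


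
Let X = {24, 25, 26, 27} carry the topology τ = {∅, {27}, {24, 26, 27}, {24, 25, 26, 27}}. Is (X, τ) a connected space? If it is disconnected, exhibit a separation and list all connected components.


(X, τ) is connected.

Find clopen sets (U ∈ τ with X ∖ U ∈ τ):
  U = ∅, X ∖ U = {24, 25, 26, 27} — both open, so U is clopen.
  U = {24, 25, 26, 27}, X ∖ U = ∅ — both open, so U is clopen.
Only trivial clopens (∅ and X) exist, so (X, τ) is connected.
Compute connected components by grouping points that agree on all clopens:
  component: {24, 25, 26, 27}


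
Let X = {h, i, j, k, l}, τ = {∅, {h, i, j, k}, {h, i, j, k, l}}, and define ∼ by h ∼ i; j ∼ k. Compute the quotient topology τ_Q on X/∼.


X/∼ = {[h=i], [j=k], [l]}; |τ_Q| = 3.

Equivalence classes: [h=i], [j=k], [l].
Quotient map π: X → X/∼ sends h ↦ [h=i], i ↦ [h=i], j ↦ [j=k], k ↦ [j=k], l ↦ [l].
For each subset V ⊆ X/∼, compute π^{-1}(V) ⊆ X and check whether π^{-1}(V) ∈ τ. V is open in τ_Q iff π^{-1}(V) ∈ τ.
  V = {}: π^{-1}(V) = ∅ ∈ τ ✓.
  V = {[h=i]}: π^{-1}(V) = {h, i} ∉ τ ✗.
  V = {[j=k]}: π^{-1}(V) = {j, k} ∉ τ ✗.
  V = {[h=i], [j=k]}: π^{-1}(V) = {h, i, j, k} ∈ τ ✓.
  V = {[l]}: π^{-1}(V) = {l} ∉ τ ✗.
  V = {[h=i], [l]}: π^{-1}(V) = {h, i, l} ∉ τ ✗.
  V = {[j=k], [l]}: π^{-1}(V) = {j, k, l} ∉ τ ✗.
  V = {[h=i], [j=k], [l]}: π^{-1}(V) = {h, i, j, k, l} ∈ τ ✓.
Open sets in the quotient: τ_Q = {{}, {[h=i], [j=k]}, {[h=i], [j=k], [l]}} (3 elements).


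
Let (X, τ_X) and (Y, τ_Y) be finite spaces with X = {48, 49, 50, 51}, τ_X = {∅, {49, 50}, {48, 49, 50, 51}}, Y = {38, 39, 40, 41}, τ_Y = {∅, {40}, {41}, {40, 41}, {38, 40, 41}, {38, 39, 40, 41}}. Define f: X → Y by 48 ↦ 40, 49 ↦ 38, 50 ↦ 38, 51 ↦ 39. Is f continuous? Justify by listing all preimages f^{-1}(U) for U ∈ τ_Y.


f is NOT continuous.

Compute f^{-1}(U) for each U ∈ τ_Y:
  U = ∅: f^{-1}(U) = ∅ ∈ τ_X ✓.
  U = {40}: f^{-1}(U) = {48} ∉ τ_X ✗.
  U = {41}: f^{-1}(U) = ∅ ∈ τ_X ✓.
  U = {40, 41}: f^{-1}(U) = {48} ∉ τ_X ✗.
  U = {38, 40, 41}: f^{-1}(U) = {48, 49, 50} ∉ τ_X ✗.
  U = {38, 39, 40, 41}: f^{-1}(U) = {48, 49, 50, 51} ∈ τ_X ✓.
Found U = {40} with f^{-1}(U) = {48} not in τ_X. Therefore f is NOT continuous.


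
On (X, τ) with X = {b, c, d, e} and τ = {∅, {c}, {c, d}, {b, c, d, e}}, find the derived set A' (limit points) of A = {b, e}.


A' = {b, e}

For each x ∈ X, list the open sets U ∈ τ with x ∈ U, then check whether U ∩ (A ∖ {x}) ≠ ∅ for every such U.
  x = b: opens ∋ x are {b, c, d, e}; each meets A ∖ {b}, so x IS a limit point.
  x = c: open {c} ∋ x has {c} ∩ (A ∖ {c}) = ∅, so x is NOT a limit point.
  x = d: open {c, d} ∋ x has {c, d} ∩ (A ∖ {d}) = ∅, so x is NOT a limit point.
  x = e: opens ∋ x are {b, c, d, e}; each meets A ∖ {e}, so x IS a limit point.
Collecting: A' = {b, e}.


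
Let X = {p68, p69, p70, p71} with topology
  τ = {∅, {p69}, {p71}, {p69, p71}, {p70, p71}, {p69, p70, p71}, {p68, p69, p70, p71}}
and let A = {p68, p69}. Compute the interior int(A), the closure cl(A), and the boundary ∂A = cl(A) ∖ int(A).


int(A) = {p69}, cl(A) = {p68, p69}, ∂A = {p68}.

Closed sets in (X, τ) are complements of opens:
  closed(X, τ) = {∅, {p68}, {p68, p69}, {p68, p70}, {p68, p69, p70}, {p68, p70, p71}, {p68, p69, p70, p71}}.
int(A) = ⋃ {U ∈ τ : U ⊆ A}. Opens contained in A: ∅, {p69}.
Taking the union of these: int(A) = {p69}.
cl(A) = ⋂ {C closed : A ⊆ C}. Closed sets containing A: {p68, p69}, {p68, p69, p70}, {p68, p69, p70, p71}.
Intersecting these: cl(A) = {p68, p69}.
∂A = cl(A) ∖ int(A) = {p68, p69} ∖ {p69} = {p68}.


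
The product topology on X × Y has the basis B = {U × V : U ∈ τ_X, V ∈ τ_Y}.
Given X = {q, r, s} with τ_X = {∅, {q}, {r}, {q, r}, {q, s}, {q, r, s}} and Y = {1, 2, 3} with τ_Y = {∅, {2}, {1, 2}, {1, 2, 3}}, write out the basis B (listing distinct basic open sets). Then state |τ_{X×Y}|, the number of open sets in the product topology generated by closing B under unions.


Basis B = {∅ × ∅, {q} × {2}, {r} × {2}, {q} × {1, 2}, {q, r} × {2}, {q, s} × {2}, {r} × {1, 2}, {q} × {1, 2, 3}, {q, r, s} × {2}, {r} × {1, 2, 3}, {q, r} × {1, 2}, {q, s} × {1, 2}, {q, r} × {1, 2, 3}, {q, s} × {1, 2, 3}, {q, r, s} × {1, 2}, {q, r, s} × {1, 2, 3}}; |τ_{X×Y}| = 40.

Enumerate products U × V with U ∈ τ_X, V ∈ τ_Y (deduplicated):
  ∅ × ∅ = {} (∅)
  {q} × {2} = {(q,2)}
  {r} × {2} = {(r,2)}
  {q} × {1, 2} = {(q,1), (q,2)}
  {q, r} × {2} = {(q,2), (r,2)}
  {q, s} × {2} = {(q,2), (s,2)}
  {r} × {1, 2} = {(r,1), (r,2)}
  {q} × {1, 2, 3} = {(q,1), (q,2), (q,3)}
  {q, r, s} × {2} = {(q,2), (r,2), (s,2)}
  {r} × {1, 2, 3} = {(r,1), (r,2), (r,3)}
  {q, r} × {1, 2} = {(q,1), (q,2), (r,1), (r,2)}
  {q, s} × {1, 2} = {(q,1), (q,2), (s,1), (s,2)}
  {q, r} × {1, 2, 3} = {(q,1), (q,2), (q,3), (r,1), (r,2), (r,3)}
  {q, s} × {1, 2, 3} = {(q,1), (q,2), (q,3), (s,1), (s,2), (s,3)}
  {q, r, s} × {1, 2} = {(q,1), (q,2), (r,1), (r,2), (s,1), (s,2)}
  {q, r, s} × {1, 2, 3} = {(q,1), (q,2), (q,3), (r,1), (r,2), (r,3), (s,1), (s,2), (s,3)}
These 16 distinct sets form the basis B.
Close under arbitrary unions to get τ_{X×Y}; counting gives |τ_{X×Y}| = 40.


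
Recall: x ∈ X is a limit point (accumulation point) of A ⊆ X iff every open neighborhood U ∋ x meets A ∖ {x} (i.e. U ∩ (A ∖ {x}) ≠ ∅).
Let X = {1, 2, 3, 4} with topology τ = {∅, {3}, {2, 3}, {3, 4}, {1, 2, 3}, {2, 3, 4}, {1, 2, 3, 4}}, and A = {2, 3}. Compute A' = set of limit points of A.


A' = {1, 2, 4}

For each x ∈ X, list the open sets U ∈ τ with x ∈ U, then check whether U ∩ (A ∖ {x}) ≠ ∅ for every such U.
  x = 1: opens ∋ x are {1, 2, 3}, {1, 2, 3, 4}; each meets A ∖ {1}, so x IS a limit point.
  x = 2: opens ∋ x are {2, 3}, {1, 2, 3}, {2, 3, 4}, {1, 2, 3, 4}; each meets A ∖ {2}, so x IS a limit point.
  x = 3: open {3} ∋ x has {3} ∩ (A ∖ {3}) = ∅, so x is NOT a limit point.
  x = 4: opens ∋ x are {3, 4}, {2, 3, 4}, {1, 2, 3, 4}; each meets A ∖ {4}, so x IS a limit point.
Collecting: A' = {1, 2, 4}.


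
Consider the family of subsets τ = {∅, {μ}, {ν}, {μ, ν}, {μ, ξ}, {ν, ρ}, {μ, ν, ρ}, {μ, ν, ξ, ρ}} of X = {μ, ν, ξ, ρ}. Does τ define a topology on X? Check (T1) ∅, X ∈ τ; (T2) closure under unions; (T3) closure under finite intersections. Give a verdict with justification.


τ is NOT a topology on X.

Axiom (T1): ∅ ∈ τ? Yes; X ∈ τ? Yes.
Axiom (T2/T3): check pairwise unions and intersections of members of τ.
Counterexample for (T2): {ν} ∪ {μ, ξ} = {μ, ν, ξ} ∉ τ. Therefore τ is NOT a topology.


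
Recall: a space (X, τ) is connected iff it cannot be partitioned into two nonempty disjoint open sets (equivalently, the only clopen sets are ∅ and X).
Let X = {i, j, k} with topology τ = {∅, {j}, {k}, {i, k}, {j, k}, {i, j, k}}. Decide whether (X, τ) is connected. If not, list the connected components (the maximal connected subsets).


(X, τ) is disconnected; components = [{j}, {i, k}].

Find clopen sets (U ∈ τ with X ∖ U ∈ τ):
  U = ∅, X ∖ U = {i, j, k} — both open, so U is clopen.
  U = {j}, X ∖ U = {i, k} — both open, so U is clopen.
  U = {i, k}, X ∖ U = {j} — both open, so U is clopen.
  U = {i, j, k}, X ∖ U = ∅ — both open, so U is clopen.
Nontrivial clopen(s) exist: e.g. {j}. So (X, τ) is disconnected.
Compute connected components by grouping points that agree on all clopens:
  component: {j}
  component: {i, k}


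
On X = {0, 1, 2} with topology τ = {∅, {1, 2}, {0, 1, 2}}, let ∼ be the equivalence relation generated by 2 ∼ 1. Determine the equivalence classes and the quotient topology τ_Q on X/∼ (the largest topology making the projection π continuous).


X/∼ = {[0], [1=2]}; |τ_Q| = 3.

Equivalence classes: [0], [1=2].
Quotient map π: X → X/∼ sends 0 ↦ [0], 1 ↦ [1=2], 2 ↦ [1=2].
For each subset V ⊆ X/∼, compute π^{-1}(V) ⊆ X and check whether π^{-1}(V) ∈ τ. V is open in τ_Q iff π^{-1}(V) ∈ τ.
  V = {}: π^{-1}(V) = ∅ ∈ τ ✓.
  V = {[0]}: π^{-1}(V) = {0} ∉ τ ✗.
  V = {[1=2]}: π^{-1}(V) = {1, 2} ∈ τ ✓.
  V = {[0], [1=2]}: π^{-1}(V) = {0, 1, 2} ∈ τ ✓.
Open sets in the quotient: τ_Q = {{}, {[1=2]}, {[0], [1=2]}} (3 elements).


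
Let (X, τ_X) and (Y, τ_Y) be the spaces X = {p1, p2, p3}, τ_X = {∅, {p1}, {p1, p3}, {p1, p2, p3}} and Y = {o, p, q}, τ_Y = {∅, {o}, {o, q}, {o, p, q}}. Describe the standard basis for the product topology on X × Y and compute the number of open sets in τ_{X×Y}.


Basis B = {∅ × ∅, {p1} × {o}, {p1} × {o, q}, {p1, p3} × {o}, {p1} × {o, p, q}, {p1, p2, p3} × {o}, {p1, p3} × {o, q}, {p1, p3} × {o, p, q}, {p1, p2, p3} × {o, q}, {p1, p2, p3} × {o, p, q}}; |τ_{X×Y}| = 20.

Enumerate products U × V with U ∈ τ_X, V ∈ τ_Y (deduplicated):
  ∅ × ∅ = {} (∅)
  {p1} × {o} = {(p1,o)}
  {p1} × {o, q} = {(p1,o), (p1,q)}
  {p1, p3} × {o} = {(p1,o), (p3,o)}
  {p1} × {o, p, q} = {(p1,o), (p1,p), (p1,q)}
  {p1, p2, p3} × {o} = {(p1,o), (p2,o), (p3,o)}
  {p1, p3} × {o, q} = {(p1,o), (p1,q), (p3,o), (p3,q)}
  {p1, p3} × {o, p, q} = {(p1,o), (p1,p), (p1,q), (p3,o), (p3,p), (p3,q)}
  {p1, p2, p3} × {o, q} = {(p1,o), (p1,q), (p2,o), (p2,q), (p3,o), (p3,q)}
  {p1, p2, p3} × {o, p, q} = {(p1,o), (p1,p), (p1,q), (p2,o), (p2,p), (p2,q), (p3,o), (p3,p), (p3,q)}
These 10 distinct sets form the basis B.
Close under arbitrary unions to get τ_{X×Y}; counting gives |τ_{X×Y}| = 20.


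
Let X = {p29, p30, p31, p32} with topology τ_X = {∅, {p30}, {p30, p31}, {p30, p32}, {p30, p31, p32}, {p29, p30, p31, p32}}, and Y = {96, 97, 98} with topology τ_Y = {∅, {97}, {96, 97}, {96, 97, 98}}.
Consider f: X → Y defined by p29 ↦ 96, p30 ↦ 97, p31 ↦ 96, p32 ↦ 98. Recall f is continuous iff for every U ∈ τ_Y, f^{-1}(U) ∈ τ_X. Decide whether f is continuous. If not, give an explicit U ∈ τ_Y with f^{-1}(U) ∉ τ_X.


f is NOT continuous.

Compute f^{-1}(U) for each U ∈ τ_Y:
  U = ∅: f^{-1}(U) = ∅ ∈ τ_X ✓.
  U = {97}: f^{-1}(U) = {p30} ∈ τ_X ✓.
  U = {96, 97}: f^{-1}(U) = {p29, p30, p31} ∉ τ_X ✗.
  U = {96, 97, 98}: f^{-1}(U) = {p29, p30, p31, p32} ∈ τ_X ✓.
Found U = {96, 97} with f^{-1}(U) = {p29, p30, p31} not in τ_X. Therefore f is NOT continuous.


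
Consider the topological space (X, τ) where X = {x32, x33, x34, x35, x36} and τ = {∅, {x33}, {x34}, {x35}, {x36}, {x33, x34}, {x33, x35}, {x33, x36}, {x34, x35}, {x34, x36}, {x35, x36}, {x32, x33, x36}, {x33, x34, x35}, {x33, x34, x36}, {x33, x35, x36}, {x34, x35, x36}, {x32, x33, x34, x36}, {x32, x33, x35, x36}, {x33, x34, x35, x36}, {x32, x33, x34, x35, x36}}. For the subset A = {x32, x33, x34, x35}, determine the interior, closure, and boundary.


int(A) = {x33, x34, x35}, cl(A) = {x32, x33, x34, x35}, ∂A = {x32}.

Closed sets in (X, τ) are complements of opens:
  closed(X, τ) = {∅, {x32}, {x34}, {x35}, {x32, x33}, {x32, x34}, {x32, x35}, {x32, x36}, {x34, x35}, {x32, x33, x34}, {x32, x33, x35}, {x32, x33, x36}, {x32, x34, x35}, {x32, x34, x36}, {x32, x35, x36}, {x32, x33, x34, x35}, {x32, x33, x34, x36}, {x32, x33, x35, x36}, {x32, x34, x35, x36}, {x32, x33, x34, x35, x36}}.
int(A) = ⋃ {U ∈ τ : U ⊆ A}. Opens contained in A: ∅, {x33}, {x34}, {x35}, {x33, x34}, {x33, x35}, {x34, x35}, {x33, x34, x35}.
Taking the union of these: int(A) = {x33, x34, x35}.
cl(A) = ⋂ {C closed : A ⊆ C}. Closed sets containing A: {x32, x33, x34, x35}, {x32, x33, x34, x35, x36}.
Intersecting these: cl(A) = {x32, x33, x34, x35}.
∂A = cl(A) ∖ int(A) = {x32, x33, x34, x35} ∖ {x33, x34, x35} = {x32}.


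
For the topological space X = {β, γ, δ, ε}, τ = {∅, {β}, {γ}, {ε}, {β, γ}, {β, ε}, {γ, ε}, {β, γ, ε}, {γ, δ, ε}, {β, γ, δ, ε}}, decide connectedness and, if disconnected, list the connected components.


(X, τ) is disconnected; components = [{β}, {γ, δ, ε}].

Find clopen sets (U ∈ τ with X ∖ U ∈ τ):
  U = ∅, X ∖ U = {β, γ, δ, ε} — both open, so U is clopen.
  U = {β}, X ∖ U = {γ, δ, ε} — both open, so U is clopen.
  U = {γ, δ, ε}, X ∖ U = {β} — both open, so U is clopen.
  U = {β, γ, δ, ε}, X ∖ U = ∅ — both open, so U is clopen.
Nontrivial clopen(s) exist: e.g. {γ, δ, ε}. So (X, τ) is disconnected.
Compute connected components by grouping points that agree on all clopens:
  component: {β}
  component: {γ, δ, ε}


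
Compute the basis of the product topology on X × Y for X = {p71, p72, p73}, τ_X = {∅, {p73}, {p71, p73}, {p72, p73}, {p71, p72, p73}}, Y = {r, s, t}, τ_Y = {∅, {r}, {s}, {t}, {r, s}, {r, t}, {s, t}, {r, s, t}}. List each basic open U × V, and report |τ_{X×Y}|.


Basis B = {∅ × ∅, {p73} × {r}, {p73} × {s}, {p73} × {t}, {p71, p73} × {r}, {p71, p73} × {s}, {p71, p73} × {t}, {p72, p73} × {r}, {p72, p73} × {s}, {p72, p73} × {t}, {p73} × {r, s}, {p73} × {r, t}, {p73} × {s, t}, {p71, p72, p73} × {r}, {p71, p72, p73} × {s}, {p71, p72, p73} × {t}, {p73} × {r, s, t}, {p71, p73} × {r, s}, {p71, p73} × {r, t}, {p71, p73} × {s, t}, {p72, p73} × {r, s}, {p72, p73} × {r, t}, {p72, p73} × {s, t}, {p71, p73} × {r, s, t}, {p71, p72, p73} × {r, s}, {p71, p72, p73} × {r, t}, {p71, p72, p73} × {s, t}, {p72, p73} × {r, s, t}, {p71, p72, p73} × {r, s, t}}; |τ_{X×Y}| = 125.

Enumerate products U × V with U ∈ τ_X, V ∈ τ_Y (deduplicated):
  ∅ × ∅ = {} (∅)
  {p73} × {r} = {(p73,r)}
  {p73} × {s} = {(p73,s)}
  {p73} × {t} = {(p73,t)}
  {p71, p73} × {r} = {(p71,r), (p73,r)}
  {p71, p73} × {s} = {(p71,s), (p73,s)}
  {p71, p73} × {t} = {(p71,t), (p73,t)}
  {p72, p73} × {r} = {(p72,r), (p73,r)}
  {p72, p73} × {s} = {(p72,s), (p73,s)}
  {p72, p73} × {t} = {(p72,t), (p73,t)}
  {p73} × {r, s} = {(p73,r), (p73,s)}
  {p73} × {r, t} = {(p73,r), (p73,t)}
  {p73} × {s, t} = {(p73,s), (p73,t)}
  {p71, p72, p73} × {r} = {(p71,r), (p72,r), (p73,r)}
  {p71, p72, p73} × {s} = {(p71,s), (p72,s), (p73,s)}
  {p71, p72, p73} × {t} = {(p71,t), (p72,t), (p73,t)}
  {p73} × {r, s, t} = {(p73,r), (p73,s), (p73,t)}
  {p71, p73} × {r, s} = {(p71,r), (p71,s), (p73,r), (p73,s)}
  {p71, p73} × {r, t} = {(p71,r), (p71,t), (p73,r), (p73,t)}
  {p71, p73} × {s, t} = {(p71,s), (p71,t), (p73,s), (p73,t)}
  {p72, p73} × {r, s} = {(p72,r), (p72,s), (p73,r), (p73,s)}
  {p72, p73} × {r, t} = {(p72,r), (p72,t), (p73,r), (p73,t)}
  {p72, p73} × {s, t} = {(p72,s), (p72,t), (p73,s), (p73,t)}
  {p71, p73} × {r, s, t} = {(p71,r), (p71,s), (p71,t), (p73,r), (p73,s), (p73,t)}
  {p71, p72, p73} × {r, s} = {(p71,r), (p71,s), (p72,r), (p72,s), (p73,r), (p73,s)}
  {p71, p72, p73} × {r, t} = {(p71,r), (p71,t), (p72,r), (p72,t), (p73,r), (p73,t)}
  {p71, p72, p73} × {s, t} = {(p71,s), (p71,t), (p72,s), (p72,t), (p73,s), (p73,t)}
  {p72, p73} × {r, s, t} = {(p72,r), (p72,s), (p72,t), (p73,r), (p73,s), (p73,t)}
  {p71, p72, p73} × {r, s, t} = {(p71,r), (p71,s), (p71,t), (p72,r), (p72,s), (p72,t), (p73,r), (p73,s), (p73,t)}
These 29 distinct sets form the basis B.
Close under arbitrary unions to get τ_{X×Y}; counting gives |τ_{X×Y}| = 125.


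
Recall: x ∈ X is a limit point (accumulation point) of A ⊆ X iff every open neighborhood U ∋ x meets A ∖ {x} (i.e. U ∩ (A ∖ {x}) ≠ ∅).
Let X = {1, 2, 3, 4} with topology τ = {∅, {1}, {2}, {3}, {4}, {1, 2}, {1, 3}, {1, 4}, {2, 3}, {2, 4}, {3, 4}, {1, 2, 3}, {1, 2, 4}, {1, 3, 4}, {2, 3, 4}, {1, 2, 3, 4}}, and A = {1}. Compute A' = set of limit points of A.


A' = ∅

For each x ∈ X, list the open sets U ∈ τ with x ∈ U, then check whether U ∩ (A ∖ {x}) ≠ ∅ for every such U.
  x = 1: open {1} ∋ x has {1} ∩ (A ∖ {1}) = ∅, so x is NOT a limit point.
  x = 2: open {2} ∋ x has {2} ∩ (A ∖ {2}) = ∅, so x is NOT a limit point.
  x = 3: open {3} ∋ x has {3} ∩ (A ∖ {3}) = ∅, so x is NOT a limit point.
  x = 4: open {4} ∋ x has {4} ∩ (A ∖ {4}) = ∅, so x is NOT a limit point.
Collecting: A' = ∅.


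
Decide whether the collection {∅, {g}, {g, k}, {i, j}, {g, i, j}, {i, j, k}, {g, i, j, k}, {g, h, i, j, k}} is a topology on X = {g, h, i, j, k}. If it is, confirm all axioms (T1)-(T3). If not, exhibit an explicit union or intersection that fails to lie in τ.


τ is NOT a topology on X.

Axiom (T1): ∅ ∈ τ? Yes; X ∈ τ? Yes.
Axiom (T2/T3): check pairwise unions and intersections of members of τ.
Counterexample for (T3): {g, k} ∩ {i, j, k} = {k} ∉ τ. Therefore τ is NOT a topology.


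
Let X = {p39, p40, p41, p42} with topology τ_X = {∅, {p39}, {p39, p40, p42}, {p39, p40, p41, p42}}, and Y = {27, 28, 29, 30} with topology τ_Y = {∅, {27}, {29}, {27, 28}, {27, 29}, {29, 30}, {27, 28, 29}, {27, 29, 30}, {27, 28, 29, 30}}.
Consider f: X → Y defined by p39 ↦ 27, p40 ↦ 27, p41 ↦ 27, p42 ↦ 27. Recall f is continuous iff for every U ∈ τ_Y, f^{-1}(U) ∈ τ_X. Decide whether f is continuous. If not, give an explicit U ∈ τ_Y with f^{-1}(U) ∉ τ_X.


f IS continuous.

Compute f^{-1}(U) for each U ∈ τ_Y:
  U = ∅: f^{-1}(U) = ∅ ∈ τ_X ✓.
  U = {27}: f^{-1}(U) = {p39, p40, p41, p42} ∈ τ_X ✓.
  U = {29}: f^{-1}(U) = ∅ ∈ τ_X ✓.
  U = {27, 28}: f^{-1}(U) = {p39, p40, p41, p42} ∈ τ_X ✓.
  U = {27, 29}: f^{-1}(U) = {p39, p40, p41, p42} ∈ τ_X ✓.
  U = {29, 30}: f^{-1}(U) = ∅ ∈ τ_X ✓.
  U = {27, 28, 29}: f^{-1}(U) = {p39, p40, p41, p42} ∈ τ_X ✓.
  U = {27, 29, 30}: f^{-1}(U) = {p39, p40, p41, p42} ∈ τ_X ✓.
  U = {27, 28, 29, 30}: f^{-1}(U) = {p39, p40, p41, p42} ∈ τ_X ✓.
Every preimage lies in τ_X, so f IS continuous.


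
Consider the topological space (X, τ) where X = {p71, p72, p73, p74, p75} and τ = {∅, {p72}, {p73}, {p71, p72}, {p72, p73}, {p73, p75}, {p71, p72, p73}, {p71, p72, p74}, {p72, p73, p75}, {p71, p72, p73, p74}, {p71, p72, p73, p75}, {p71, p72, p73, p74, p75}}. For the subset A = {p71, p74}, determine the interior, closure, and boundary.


int(A) = ∅, cl(A) = {p71, p74}, ∂A = {p71, p74}.

Closed sets in (X, τ) are complements of opens:
  closed(X, τ) = {∅, {p74}, {p75}, {p71, p74}, {p73, p75}, {p74, p75}, {p71, p72, p74}, {p71, p74, p75}, {p73, p74, p75}, {p71, p72, p74, p75}, {p71, p73, p74, p75}, {p71, p72, p73, p74, p75}}.
int(A) = ⋃ {U ∈ τ : U ⊆ A}. Opens contained in A: ∅.
Taking the union of these: int(A) = ∅.
cl(A) = ⋂ {C closed : A ⊆ C}. Closed sets containing A: {p71, p74}, {p71, p72, p74}, {p71, p74, p75}, {p71, p72, p74, p75}, {p71, p73, p74, p75}, {p71, p72, p73, p74, p75}.
Intersecting these: cl(A) = {p71, p74}.
∂A = cl(A) ∖ int(A) = {p71, p74} ∖ ∅ = {p71, p74}.


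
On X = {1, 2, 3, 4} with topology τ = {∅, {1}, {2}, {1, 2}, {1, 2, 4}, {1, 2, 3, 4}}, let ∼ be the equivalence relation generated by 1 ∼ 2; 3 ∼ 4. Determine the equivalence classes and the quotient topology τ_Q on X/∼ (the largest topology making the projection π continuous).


X/∼ = {[1=2], [3=4]}; |τ_Q| = 3.

Equivalence classes: [1=2], [3=4].
Quotient map π: X → X/∼ sends 1 ↦ [1=2], 2 ↦ [1=2], 3 ↦ [3=4], 4 ↦ [3=4].
For each subset V ⊆ X/∼, compute π^{-1}(V) ⊆ X and check whether π^{-1}(V) ∈ τ. V is open in τ_Q iff π^{-1}(V) ∈ τ.
  V = {}: π^{-1}(V) = ∅ ∈ τ ✓.
  V = {[1=2]}: π^{-1}(V) = {1, 2} ∈ τ ✓.
  V = {[3=4]}: π^{-1}(V) = {3, 4} ∉ τ ✗.
  V = {[1=2], [3=4]}: π^{-1}(V) = {1, 2, 3, 4} ∈ τ ✓.
Open sets in the quotient: τ_Q = {{}, {[1=2]}, {[1=2], [3=4]}} (3 elements).


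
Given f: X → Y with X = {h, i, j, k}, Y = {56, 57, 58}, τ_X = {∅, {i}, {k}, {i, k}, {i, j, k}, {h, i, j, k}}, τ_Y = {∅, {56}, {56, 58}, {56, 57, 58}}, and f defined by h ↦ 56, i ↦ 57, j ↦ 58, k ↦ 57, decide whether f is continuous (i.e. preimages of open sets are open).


f is NOT continuous.

Compute f^{-1}(U) for each U ∈ τ_Y:
  U = ∅: f^{-1}(U) = ∅ ∈ τ_X ✓.
  U = {56}: f^{-1}(U) = {h} ∉ τ_X ✗.
  U = {56, 58}: f^{-1}(U) = {h, j} ∉ τ_X ✗.
  U = {56, 57, 58}: f^{-1}(U) = {h, i, j, k} ∈ τ_X ✓.
Found U = {56} with f^{-1}(U) = {h} not in τ_X. Therefore f is NOT continuous.


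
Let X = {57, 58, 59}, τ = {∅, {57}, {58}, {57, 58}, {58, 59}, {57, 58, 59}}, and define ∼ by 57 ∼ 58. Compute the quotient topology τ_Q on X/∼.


X/∼ = {[57=58], [59]}; |τ_Q| = 3.

Equivalence classes: [57=58], [59].
Quotient map π: X → X/∼ sends 57 ↦ [57=58], 58 ↦ [57=58], 59 ↦ [59].
For each subset V ⊆ X/∼, compute π^{-1}(V) ⊆ X and check whether π^{-1}(V) ∈ τ. V is open in τ_Q iff π^{-1}(V) ∈ τ.
  V = {}: π^{-1}(V) = ∅ ∈ τ ✓.
  V = {[57=58]}: π^{-1}(V) = {57, 58} ∈ τ ✓.
  V = {[59]}: π^{-1}(V) = {59} ∉ τ ✗.
  V = {[57=58], [59]}: π^{-1}(V) = {57, 58, 59} ∈ τ ✓.
Open sets in the quotient: τ_Q = {{}, {[57=58]}, {[57=58], [59]}} (3 elements).


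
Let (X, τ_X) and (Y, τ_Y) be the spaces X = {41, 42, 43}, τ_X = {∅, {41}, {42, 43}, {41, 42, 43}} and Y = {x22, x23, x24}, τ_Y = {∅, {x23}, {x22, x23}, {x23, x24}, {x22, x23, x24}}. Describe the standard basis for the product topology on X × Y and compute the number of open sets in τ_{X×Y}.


Basis B = {∅ × ∅, {41} × {x23}, {41} × {x22, x23}, {41} × {x23, x24}, {42, 43} × {x23}, {41} × {x22, x23, x24}, {41, 42, 43} × {x23}, {42, 43} × {x22, x23}, {42, 43} × {x23, x24}, {41, 42, 43} × {x22, x23}, {41, 42, 43} × {x23, x24}, {42, 43} × {x22, x23, x24}, {41, 42, 43} × {x22, x23, x24}}; |τ_{X×Y}| = 25.

Enumerate products U × V with U ∈ τ_X, V ∈ τ_Y (deduplicated):
  ∅ × ∅ = {} (∅)
  {41} × {x23} = {(41,x23)}
  {41} × {x22, x23} = {(41,x22), (41,x23)}
  {41} × {x23, x24} = {(41,x23), (41,x24)}
  {42, 43} × {x23} = {(42,x23), (43,x23)}
  {41} × {x22, x23, x24} = {(41,x22), (41,x23), (41,x24)}
  {41, 42, 43} × {x23} = {(41,x23), (42,x23), (43,x23)}
  {42, 43} × {x22, x23} = {(42,x22), (42,x23), (43,x22), (43,x23)}
  {42, 43} × {x23, x24} = {(42,x23), (42,x24), (43,x23), (43,x24)}
  {41, 42, 43} × {x22, x23} = {(41,x22), (41,x23), (42,x22), (42,x23), (43,x22), (43,x23)}
  {41, 42, 43} × {x23, x24} = {(41,x23), (41,x24), (42,x23), (42,x24), (43,x23), (43,x24)}
  {42, 43} × {x22, x23, x24} = {(42,x22), (42,x23), (42,x24), (43,x22), (43,x23), (43,x24)}
  {41, 42, 43} × {x22, x23, x24} = {(41,x22), (41,x23), (41,x24), (42,x22), (42,x23), (42,x24), (43,x22), (43,x23), (43,x24)}
These 13 distinct sets form the basis B.
Close under arbitrary unions to get τ_{X×Y}; counting gives |τ_{X×Y}| = 25.


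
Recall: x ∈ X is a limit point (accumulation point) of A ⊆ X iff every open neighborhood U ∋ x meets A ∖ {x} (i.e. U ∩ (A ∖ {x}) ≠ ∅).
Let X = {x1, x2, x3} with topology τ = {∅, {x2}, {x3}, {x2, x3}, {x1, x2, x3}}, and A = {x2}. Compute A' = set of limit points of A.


A' = {x1}

For each x ∈ X, list the open sets U ∈ τ with x ∈ U, then check whether U ∩ (A ∖ {x}) ≠ ∅ for every such U.
  x = x1: opens ∋ x are {x1, x2, x3}; each meets A ∖ {x1}, so x IS a limit point.
  x = x2: open {x2} ∋ x has {x2} ∩ (A ∖ {x2}) = ∅, so x is NOT a limit point.
  x = x3: open {x3} ∋ x has {x3} ∩ (A ∖ {x3}) = ∅, so x is NOT a limit point.
Collecting: A' = {x1}.


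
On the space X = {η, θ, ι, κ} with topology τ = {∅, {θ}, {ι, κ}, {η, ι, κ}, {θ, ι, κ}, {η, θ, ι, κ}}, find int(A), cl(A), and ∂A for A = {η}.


int(A) = ∅, cl(A) = {η}, ∂A = {η}.

Closed sets in (X, τ) are complements of opens:
  closed(X, τ) = {∅, {η}, {θ}, {η, θ}, {η, ι, κ}, {η, θ, ι, κ}}.
int(A) = ⋃ {U ∈ τ : U ⊆ A}. Opens contained in A: ∅.
Taking the union of these: int(A) = ∅.
cl(A) = ⋂ {C closed : A ⊆ C}. Closed sets containing A: {η}, {η, θ}, {η, ι, κ}, {η, θ, ι, κ}.
Intersecting these: cl(A) = {η}.
∂A = cl(A) ∖ int(A) = {η} ∖ ∅ = {η}.


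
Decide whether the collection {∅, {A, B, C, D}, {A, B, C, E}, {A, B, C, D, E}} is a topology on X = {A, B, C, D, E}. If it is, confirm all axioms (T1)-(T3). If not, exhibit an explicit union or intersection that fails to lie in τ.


τ is NOT a topology on X.

Axiom (T1): ∅ ∈ τ? Yes; X ∈ τ? Yes.
Axiom (T2/T3): check pairwise unions and intersections of members of τ.
Counterexample for (T3): {A, B, C, D} ∩ {A, B, C, E} = {A, B, C} ∉ τ. Therefore τ is NOT a topology.


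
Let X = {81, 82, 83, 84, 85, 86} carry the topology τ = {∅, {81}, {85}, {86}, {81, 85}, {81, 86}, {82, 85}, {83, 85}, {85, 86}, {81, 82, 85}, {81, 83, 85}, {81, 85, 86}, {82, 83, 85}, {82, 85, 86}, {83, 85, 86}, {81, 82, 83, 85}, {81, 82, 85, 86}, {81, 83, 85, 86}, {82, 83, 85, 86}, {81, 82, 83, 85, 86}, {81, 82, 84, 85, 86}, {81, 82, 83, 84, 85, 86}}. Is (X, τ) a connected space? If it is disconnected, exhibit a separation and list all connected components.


(X, τ) is connected.

Find clopen sets (U ∈ τ with X ∖ U ∈ τ):
  U = ∅, X ∖ U = {81, 82, 83, 84, 85, 86} — both open, so U is clopen.
  U = {81, 82, 83, 84, 85, 86}, X ∖ U = ∅ — both open, so U is clopen.
Only trivial clopens (∅ and X) exist, so (X, τ) is connected.
Compute connected components by grouping points that agree on all clopens:
  component: {81, 82, 83, 84, 85, 86}


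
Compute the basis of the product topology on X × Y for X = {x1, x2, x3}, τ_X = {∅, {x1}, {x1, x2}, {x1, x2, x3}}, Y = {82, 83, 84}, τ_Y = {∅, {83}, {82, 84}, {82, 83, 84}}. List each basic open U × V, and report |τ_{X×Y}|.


Basis B = {∅ × ∅, {x1} × {83}, {x1} × {82, 84}, {x1, x2} × {83}, {x1} × {82, 83, 84}, {x1, x2, x3} × {83}, {x1, x2} × {82, 84}, {x1, x2} × {82, 83, 84}, {x1, x2, x3} × {82, 84}, {x1, x2, x3} × {82, 83, 84}}; |τ_{X×Y}| = 16.

Enumerate products U × V with U ∈ τ_X, V ∈ τ_Y (deduplicated):
  ∅ × ∅ = {} (∅)
  {x1} × {83} = {(x1,83)}
  {x1} × {82, 84} = {(x1,82), (x1,84)}
  {x1, x2} × {83} = {(x1,83), (x2,83)}
  {x1} × {82, 83, 84} = {(x1,82), (x1,83), (x1,84)}
  {x1, x2, x3} × {83} = {(x1,83), (x2,83), (x3,83)}
  {x1, x2} × {82, 84} = {(x1,82), (x1,84), (x2,82), (x2,84)}
  {x1, x2} × {82, 83, 84} = {(x1,82), (x1,83), (x1,84), (x2,82), (x2,83), (x2,84)}
  {x1, x2, x3} × {82, 84} = {(x1,82), (x1,84), (x2,82), (x2,84), (x3,82), (x3,84)}
  {x1, x2, x3} × {82, 83, 84} = {(x1,82), (x1,83), (x1,84), (x2,82), (x2,83), (x2,84), (x3,82), (x3,83), (x3,84)}
These 10 distinct sets form the basis B.
Close under arbitrary unions to get τ_{X×Y}; counting gives |τ_{X×Y}| = 16.


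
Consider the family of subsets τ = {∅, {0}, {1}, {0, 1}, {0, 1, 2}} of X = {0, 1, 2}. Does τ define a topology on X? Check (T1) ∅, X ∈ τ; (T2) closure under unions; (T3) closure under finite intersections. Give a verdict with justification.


τ IS a topology on X.

Axiom (T1): ∅ ∈ τ? Yes; X ∈ τ? Yes.
Axiom (T2/T3): check pairwise unions and intersections of members of τ.
All pairwise intersections and unions checked — each lies in τ. Therefore τ satisfies (T1), (T2), (T3): it IS a topology on X.


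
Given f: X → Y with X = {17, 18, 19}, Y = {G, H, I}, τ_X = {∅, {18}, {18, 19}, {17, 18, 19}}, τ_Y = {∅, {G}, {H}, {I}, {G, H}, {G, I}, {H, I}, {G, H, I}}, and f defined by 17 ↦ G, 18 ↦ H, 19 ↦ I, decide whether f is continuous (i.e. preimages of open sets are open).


f is NOT continuous.

Compute f^{-1}(U) for each U ∈ τ_Y:
  U = ∅: f^{-1}(U) = ∅ ∈ τ_X ✓.
  U = {G}: f^{-1}(U) = {17} ∉ τ_X ✗.
  U = {H}: f^{-1}(U) = {18} ∈ τ_X ✓.
  U = {I}: f^{-1}(U) = {19} ∉ τ_X ✗.
  U = {G, H}: f^{-1}(U) = {17, 18} ∉ τ_X ✗.
  U = {G, I}: f^{-1}(U) = {17, 19} ∉ τ_X ✗.
  U = {H, I}: f^{-1}(U) = {18, 19} ∈ τ_X ✓.
  U = {G, H, I}: f^{-1}(U) = {17, 18, 19} ∈ τ_X ✓.
Found U = {G} with f^{-1}(U) = {17} not in τ_X. Therefore f is NOT continuous.


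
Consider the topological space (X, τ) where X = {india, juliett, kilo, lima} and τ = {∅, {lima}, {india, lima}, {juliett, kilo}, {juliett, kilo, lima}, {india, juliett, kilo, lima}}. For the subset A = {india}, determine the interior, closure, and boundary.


int(A) = ∅, cl(A) = {india}, ∂A = {india}.

Closed sets in (X, τ) are complements of opens:
  closed(X, τ) = {∅, {india}, {india, lima}, {juliett, kilo}, {india, juliett, kilo}, {india, juliett, kilo, lima}}.
int(A) = ⋃ {U ∈ τ : U ⊆ A}. Opens contained in A: ∅.
Taking the union of these: int(A) = ∅.
cl(A) = ⋂ {C closed : A ⊆ C}. Closed sets containing A: {india}, {india, lima}, {india, juliett, kilo}, {india, juliett, kilo, lima}.
Intersecting these: cl(A) = {india}.
∂A = cl(A) ∖ int(A) = {india} ∖ ∅ = {india}.


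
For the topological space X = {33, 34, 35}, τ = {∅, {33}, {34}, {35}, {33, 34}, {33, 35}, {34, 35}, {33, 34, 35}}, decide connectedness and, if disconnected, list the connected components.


(X, τ) is disconnected; components = [{33}, {34}, {35}].

Find clopen sets (U ∈ τ with X ∖ U ∈ τ):
  U = ∅, X ∖ U = {33, 34, 35} — both open, so U is clopen.
  U = {33}, X ∖ U = {34, 35} — both open, so U is clopen.
  U = {34}, X ∖ U = {33, 35} — both open, so U is clopen.
  U = {35}, X ∖ U = {33, 34} — both open, so U is clopen.
  U = {33, 34}, X ∖ U = {35} — both open, so U is clopen.
  U = {33, 35}, X ∖ U = {34} — both open, so U is clopen.
  U = {34, 35}, X ∖ U = {33} — both open, so U is clopen.
  U = {33, 34, 35}, X ∖ U = ∅ — both open, so U is clopen.
Nontrivial clopen(s) exist: e.g. {33}. So (X, τ) is disconnected.
Compute connected components by grouping points that agree on all clopens:
  component: {33}
  component: {34}
  component: {35}


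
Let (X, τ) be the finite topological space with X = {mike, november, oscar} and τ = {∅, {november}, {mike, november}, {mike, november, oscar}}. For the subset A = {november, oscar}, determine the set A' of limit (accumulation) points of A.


A' = {mike, oscar}

For each x ∈ X, list the open sets U ∈ τ with x ∈ U, then check whether U ∩ (A ∖ {x}) ≠ ∅ for every such U.
  x = mike: opens ∋ x are {mike, november}, {mike, november, oscar}; each meets A ∖ {mike}, so x IS a limit point.
  x = november: open {november} ∋ x has {november} ∩ (A ∖ {november}) = ∅, so x is NOT a limit point.
  x = oscar: opens ∋ x are {mike, november, oscar}; each meets A ∖ {oscar}, so x IS a limit point.
Collecting: A' = {mike, oscar}.


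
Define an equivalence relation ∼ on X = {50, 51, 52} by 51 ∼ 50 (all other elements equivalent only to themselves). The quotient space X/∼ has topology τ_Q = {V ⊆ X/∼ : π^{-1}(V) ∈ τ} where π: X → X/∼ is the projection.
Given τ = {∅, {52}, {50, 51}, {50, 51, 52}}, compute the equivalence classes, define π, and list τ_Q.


X/∼ = {[50=51], [52]}; |τ_Q| = 4.

Equivalence classes: [50=51], [52].
Quotient map π: X → X/∼ sends 50 ↦ [50=51], 51 ↦ [50=51], 52 ↦ [52].
For each subset V ⊆ X/∼, compute π^{-1}(V) ⊆ X and check whether π^{-1}(V) ∈ τ. V is open in τ_Q iff π^{-1}(V) ∈ τ.
  V = {}: π^{-1}(V) = ∅ ∈ τ ✓.
  V = {[50=51]}: π^{-1}(V) = {50, 51} ∈ τ ✓.
  V = {[52]}: π^{-1}(V) = {52} ∈ τ ✓.
  V = {[50=51], [52]}: π^{-1}(V) = {50, 51, 52} ∈ τ ✓.
Open sets in the quotient: τ_Q = {{}, {[50=51]}, {[52]}, {[50=51], [52]}} (4 elements).


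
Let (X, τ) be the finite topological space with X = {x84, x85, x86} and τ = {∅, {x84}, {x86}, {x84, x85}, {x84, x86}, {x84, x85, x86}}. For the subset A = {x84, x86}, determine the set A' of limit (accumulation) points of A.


A' = {x85}

For each x ∈ X, list the open sets U ∈ τ with x ∈ U, then check whether U ∩ (A ∖ {x}) ≠ ∅ for every such U.
  x = x84: open {x84} ∋ x has {x84} ∩ (A ∖ {x84}) = ∅, so x is NOT a limit point.
  x = x85: opens ∋ x are {x84, x85}, {x84, x85, x86}; each meets A ∖ {x85}, so x IS a limit point.
  x = x86: open {x86} ∋ x has {x86} ∩ (A ∖ {x86}) = ∅, so x is NOT a limit point.
Collecting: A' = {x85}.


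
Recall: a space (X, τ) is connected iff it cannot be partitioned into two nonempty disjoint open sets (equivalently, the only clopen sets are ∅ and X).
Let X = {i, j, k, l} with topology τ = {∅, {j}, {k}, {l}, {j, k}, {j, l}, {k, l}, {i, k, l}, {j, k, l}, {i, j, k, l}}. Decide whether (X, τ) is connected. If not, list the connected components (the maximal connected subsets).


(X, τ) is disconnected; components = [{j}, {i, k, l}].

Find clopen sets (U ∈ τ with X ∖ U ∈ τ):
  U = ∅, X ∖ U = {i, j, k, l} — both open, so U is clopen.
  U = {j}, X ∖ U = {i, k, l} — both open, so U is clopen.
  U = {i, k, l}, X ∖ U = {j} — both open, so U is clopen.
  U = {i, j, k, l}, X ∖ U = ∅ — both open, so U is clopen.
Nontrivial clopen(s) exist: e.g. {i, k, l}. So (X, τ) is disconnected.
Compute connected components by grouping points that agree on all clopens:
  component: {j}
  component: {i, k, l}


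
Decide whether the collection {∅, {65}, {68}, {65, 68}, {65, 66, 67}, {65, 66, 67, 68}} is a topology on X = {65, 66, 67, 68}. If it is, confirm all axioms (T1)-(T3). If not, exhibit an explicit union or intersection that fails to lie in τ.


τ IS a topology on X.

Axiom (T1): ∅ ∈ τ? Yes; X ∈ τ? Yes.
Axiom (T2/T3): check pairwise unions and intersections of members of τ.
All pairwise intersections and unions checked — each lies in τ. Therefore τ satisfies (T1), (T2), (T3): it IS a topology on X.


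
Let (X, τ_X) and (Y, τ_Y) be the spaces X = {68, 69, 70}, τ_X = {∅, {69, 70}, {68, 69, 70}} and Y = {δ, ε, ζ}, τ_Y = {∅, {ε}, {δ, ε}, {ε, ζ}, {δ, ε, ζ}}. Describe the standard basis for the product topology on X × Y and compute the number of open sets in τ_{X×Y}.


Basis B = {∅ × ∅, {69, 70} × {ε}, {68, 69, 70} × {ε}, {69, 70} × {δ, ε}, {69, 70} × {ε, ζ}, {68, 69, 70} × {δ, ε}, {68, 69, 70} × {ε, ζ}, {69, 70} × {δ, ε, ζ}, {68, 69, 70} × {δ, ε, ζ}}; |τ_{X×Y}| = 14.

Enumerate products U × V with U ∈ τ_X, V ∈ τ_Y (deduplicated):
  ∅ × ∅ = {} (∅)
  {69, 70} × {ε} = {(69,ε), (70,ε)}
  {68, 69, 70} × {ε} = {(68,ε), (69,ε), (70,ε)}
  {69, 70} × {δ, ε} = {(69,δ), (69,ε), (70,δ), (70,ε)}
  {69, 70} × {ε, ζ} = {(69,ε), (69,ζ), (70,ε), (70,ζ)}
  {68, 69, 70} × {δ, ε} = {(68,δ), (68,ε), (69,δ), (69,ε), (70,δ), (70,ε)}
  {68, 69, 70} × {ε, ζ} = {(68,ε), (68,ζ), (69,ε), (69,ζ), (70,ε), (70,ζ)}
  {69, 70} × {δ, ε, ζ} = {(69,δ), (69,ε), (69,ζ), (70,δ), (70,ε), (70,ζ)}
  {68, 69, 70} × {δ, ε, ζ} = {(68,δ), (68,ε), (68,ζ), (69,δ), (69,ε), (69,ζ), (70,δ), (70,ε), (70,ζ)}
These 9 distinct sets form the basis B.
Close under arbitrary unions to get τ_{X×Y}; counting gives |τ_{X×Y}| = 14.


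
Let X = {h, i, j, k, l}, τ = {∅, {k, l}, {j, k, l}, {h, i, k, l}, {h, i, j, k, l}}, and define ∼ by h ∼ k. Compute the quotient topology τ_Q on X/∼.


X/∼ = {[h=k], [i], [j], [l]}; |τ_Q| = 3.

Equivalence classes: [h=k], [i], [j], [l].
Quotient map π: X → X/∼ sends h ↦ [h=k], i ↦ [i], j ↦ [j], k ↦ [h=k], l ↦ [l].
For each subset V ⊆ X/∼, compute π^{-1}(V) ⊆ X and check whether π^{-1}(V) ∈ τ. V is open in τ_Q iff π^{-1}(V) ∈ τ.
  V = {}: π^{-1}(V) = ∅ ∈ τ ✓.
  V = {[h=k]}: π^{-1}(V) = {h, k} ∉ τ ✗.
  V = {[i]}: π^{-1}(V) = {i} ∉ τ ✗.
  V = {[h=k], [i]}: π^{-1}(V) = {h, i, k} ∉ τ ✗.
  V = {[j]}: π^{-1}(V) = {j} ∉ τ ✗.
  V = {[h=k], [j]}: π^{-1}(V) = {h, j, k} ∉ τ ✗.
  V = {[i], [j]}: π^{-1}(V) = {i, j} ∉ τ ✗.
  V = {[h=k], [i], [j]}: π^{-1}(V) = {h, i, j, k} ∉ τ ✗.
  V = {[l]}: π^{-1}(V) = {l} ∉ τ ✗.
  V = {[h=k], [l]}: π^{-1}(V) = {h, k, l} ∉ τ ✗.
  V = {[i], [l]}: π^{-1}(V) = {i, l} ∉ τ ✗.
  V = {[h=k], [i], [l]}: π^{-1}(V) = {h, i, k, l} ∈ τ ✓.
  V = {[j], [l]}: π^{-1}(V) = {j, l} ∉ τ ✗.
  V = {[h=k], [j], [l]}: π^{-1}(V) = {h, j, k, l} ∉ τ ✗.
  V = {[i], [j], [l]}: π^{-1}(V) = {i, j, l} ∉ τ ✗.
  V = {[h=k], [i], [j], [l]}: π^{-1}(V) = {h, i, j, k, l} ∈ τ ✓.
Open sets in the quotient: τ_Q = {{}, {[h=k], [i], [l]}, {[h=k], [i], [j], [l]}} (3 elements).
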